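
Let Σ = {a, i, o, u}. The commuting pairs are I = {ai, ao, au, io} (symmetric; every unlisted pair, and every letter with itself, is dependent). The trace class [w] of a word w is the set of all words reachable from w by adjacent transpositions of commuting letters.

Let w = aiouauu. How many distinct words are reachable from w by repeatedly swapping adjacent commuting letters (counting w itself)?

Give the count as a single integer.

42

#0=a has no predecessor
#1=i has no predecessor
#2=o has no predecessor
#3=u depends on [1:i, 2:o]
#4=a depends on [0:a]
#5=u depends on [3:u]
#6=u depends on [5:u]
sources: [0:a, 1:i, 2:o]
N(rest) = Σ N(rest − s) over sources s of rest; N(one piece) = 1:
  size 1 → [4]=1  [6]=1
  size 2 → [0,4]=1  [4,6]=2  [5,6]=1
  size 3 → [0,4,6]=3  [3,5,6]=1  [4,5,6]=3
  size 4 → [0,4,5,6]=6  [1,3,5,6]=1  [2,3,5,6]=1  [3,4,5,6]=4
  size 5 → [0,3,4,5,6]=10  [1,2,3,5,6]=2  [1,3,4,5,6]=5  [2,3,4,5,6]=5
  first=0(a) contributes 12
  first=1(i) contributes 15
  first=2(o) contributes 15
|[w]| = 42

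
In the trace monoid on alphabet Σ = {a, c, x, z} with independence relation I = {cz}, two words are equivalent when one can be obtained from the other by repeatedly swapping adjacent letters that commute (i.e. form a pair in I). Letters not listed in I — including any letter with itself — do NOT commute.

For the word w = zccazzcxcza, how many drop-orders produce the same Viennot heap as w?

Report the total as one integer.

#0=z has no predecessor
#1=c has no predecessor
#2=c depends on [1:c]
#3=a depends on [0:z, 2:c]
#4=z depends on [3:a]
#5=z depends on [4:z]
#6=c depends on [3:a]
#7=x depends on [5:z, 6:c]
#8=c depends on [7:x]
#9=z depends on [7:x]
#10=a depends on [8:c, 9:z]
sources: [0:z, 1:c]
N(rest) = Σ N(rest − s) over sources s of rest; N(one piece) = 1:
  size 1 → [10]=1
  size 2 → [8,10]=1  [9,10]=1
  size 3 → [8,9,10]=2
  size 4 → [7,8,9,10]=2
  size 5 → [5,7,8,9,10]=2  [6,7,8,9,10]=2
  size 6 → [4,5,7,8,9,10]=2  [5,6,7,8,9,10]=4
  size 7 → [4,5,6,7,8,9,10]=6
  size 8 → [3,4,5,6,7,8,9,10]=6
  size 9 → [0,3,4,5,6,7,8,9,10]=6  [2,3,4,5,6,7,8,9,10]=6
  first=0(z) contributes 6
  first=1(c) contributes 12
|[w]| = 18

18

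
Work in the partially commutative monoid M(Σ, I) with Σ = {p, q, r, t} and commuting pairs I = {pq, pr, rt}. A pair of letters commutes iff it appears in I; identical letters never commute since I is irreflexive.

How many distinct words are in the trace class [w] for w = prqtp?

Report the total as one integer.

piece 0:p — minimal
piece 1:r — minimal
piece 2:q rests on {1:r}
piece 3:t rests on {0:p, 2:q}
piece 4:p rests on {3:t}
minimal pieces: {0:p, 1:r}
ways to finish when only these pieces remain (= sum over removing one remaining piece with nothing left below it):
  1 left: {4}→1
  2 left: {3,4}→1
  3 left: {0,3,4}→1  {2,3,4}→1
  placing 0:p first → 1 extensions
  placing 1:r first → 2 extensions
total linear extensions = 3

3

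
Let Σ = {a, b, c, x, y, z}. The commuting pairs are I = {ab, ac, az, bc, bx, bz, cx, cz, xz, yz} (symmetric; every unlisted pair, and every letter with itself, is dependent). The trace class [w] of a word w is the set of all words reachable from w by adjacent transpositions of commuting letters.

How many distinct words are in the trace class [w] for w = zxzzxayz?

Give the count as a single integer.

70

piece 0:z — minimal
piece 1:x — minimal
piece 2:z rests on {0:z}
piece 3:z rests on {2:z}
piece 4:x rests on {1:x}
piece 5:a rests on {4:x}
piece 6:y rests on {5:a}
piece 7:z rests on {3:z}
minimal pieces: {0:z, 1:x}
ways to finish when only these pieces remain (= sum over removing one remaining piece with nothing left below it):
  1 left: {6}→1  {7}→1
  2 left: {3,7}→1  {5,6}→1  {6,7}→2
  3 left: {2,3,7}→1  {3,6,7}→3  {4,5,6}→1  {5,6,7}→3
  4 left: {0,2,3,7}→1  {1,4,5,6}→1  {2,3,6,7}→4  {3,5,6,7}→6  {4,5,6,7}→4
  5 left: {0,2,3,6,7}→5  {1,4,5,6,7}→5  {2,3,5,6,7}→10  {3,4,5,6,7}→10
  6 left: {0,2,3,5,6,7}→15  {1,3,4,5,6,7}→15  {2,3,4,5,6,7}→20
  placing 0:z first → 35 extensions
  placing 1:x first → 35 extensions
total linear extensions = 70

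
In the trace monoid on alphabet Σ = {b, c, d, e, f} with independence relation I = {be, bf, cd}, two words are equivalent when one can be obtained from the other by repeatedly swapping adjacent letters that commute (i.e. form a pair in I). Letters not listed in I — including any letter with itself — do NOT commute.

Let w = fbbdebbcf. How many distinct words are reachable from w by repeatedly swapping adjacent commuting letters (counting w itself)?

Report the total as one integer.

9

drop 0:f onto floor
drop 1:b onto floor
drop 2:b onto {1:b}
drop 3:d onto {0:f, 2:b}
drop 4:e onto {3:d}
drop 5:b onto {3:d}
drop 6:b onto {5:b}
drop 7:c onto {4:e, 6:b}
drop 8:f onto {7:c}
ground layer = {0:f, 1:b}
drop-orders for the pieces not yet dropped (sum over which currently-grounded one goes next):
  1 to go: {8} 1
  2 to go: {7,8} 1
  3 to go: {4,7,8} 1  {6,7,8} 1
  4 to go: {4,6,7,8} 2  {5,6,7,8} 1
  5 to go: {4,5,6,7,8} 3
  6 to go: {3,4,5,6,7,8} 3
  7 to go: {0,3,4,5,6,7,8} 3  {2,3,4,5,6,7,8} 3
  if 0:f drops first: 3 orders
  if 1:b drops first: 6 orders
heap linearizations: 9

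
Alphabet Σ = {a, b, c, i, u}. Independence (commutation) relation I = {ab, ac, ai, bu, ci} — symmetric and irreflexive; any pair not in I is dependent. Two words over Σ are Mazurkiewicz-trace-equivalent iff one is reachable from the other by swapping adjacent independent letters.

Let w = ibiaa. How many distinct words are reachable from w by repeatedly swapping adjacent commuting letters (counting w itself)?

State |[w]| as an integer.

10

drop 0:i onto floor
drop 1:b onto {0:i}
drop 2:i onto {1:b}
drop 3:a onto floor
drop 4:a onto {3:a}
ground layer = {0:i, 3:a}
drop-orders for the pieces not yet dropped (sum over which currently-grounded one goes next):
  1 to go: {2} 1  {4} 1
  2 to go: {1,2} 1  {2,4} 2  {3,4} 1
  3 to go: {0,1,2} 1  {1,2,4} 3  {2,3,4} 3
  if 0:i drops first: 6 orders
  if 3:a drops first: 4 orders
heap linearizations: 10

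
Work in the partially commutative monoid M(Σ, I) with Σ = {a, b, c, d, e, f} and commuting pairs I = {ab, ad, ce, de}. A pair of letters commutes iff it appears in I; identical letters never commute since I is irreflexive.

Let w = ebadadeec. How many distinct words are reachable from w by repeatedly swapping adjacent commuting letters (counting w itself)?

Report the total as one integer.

0(e) covers ∅
1(b) covers 0:e
2(a) covers 0:e
3(d) covers 1:b
4(a) covers 2:a
5(d) covers 3:d
6(e) covers 1:b, 4:a
7(e) covers 6:e
8(c) covers 4:a, 5:d
floor of heap: 0:e
completions by unplaced set U, small U first (add the entries for U minus each lowest piece of U):
  |U|=1: {7}:1  {8}:1
  |U|=2: {5,8}:1  {6,7}:1  {7,8}:2
  |U|=3: {3,5,8}:1  {5,7,8}:3  {6,7,8}:3
  |U|=4: {3,5,7,8}:4  {4,6,7,8}:3  {5,6,7,8}:6
  |U|=5: {2,4,6,7,8}:3  {3,5,6,7,8}:10  {4,5,6,7,8}:9
  |U|=6: {1,3,5,6,7,8}:10  {2,4,5,6,7,8}:12  {3,4,5,6,7,8}:19
  |U|=7: {1,3,4,5,6,7,8}:29  {2,3,4,5,6,7,8}:31
  start at 0(e): 60

60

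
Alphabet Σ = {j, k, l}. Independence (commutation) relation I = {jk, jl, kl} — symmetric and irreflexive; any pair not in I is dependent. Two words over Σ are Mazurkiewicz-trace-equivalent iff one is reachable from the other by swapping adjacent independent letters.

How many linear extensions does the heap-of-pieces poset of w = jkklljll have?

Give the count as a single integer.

420

piece 0:j — minimal
piece 1:k — minimal
piece 2:k rests on {1:k}
piece 3:l — minimal
piece 4:l rests on {3:l}
piece 5:j rests on {0:j}
piece 6:l rests on {4:l}
piece 7:l rests on {6:l}
minimal pieces: {0:j, 1:k, 3:l}
ways to finish when only these pieces remain (= sum over removing one remaining piece with nothing left below it):
  1 left: {2}→1  {5}→1  {7}→1
  2 left: {0,5}→1  {1,2}→1  {2,5}→2  {2,7}→2  {5,7}→2  {6,7}→1
  3 left: {0,2,5}→3  {0,5,7}→3  {1,2,5}→3  {1,2,7}→3  {2,5,7}→6  {2,6,7}→3  {4,6,7}→1  {5,6,7}→3
  4 left: {0,1,2,5}→6  {0,2,5,7}→12  {0,5,6,7}→6  {1,2,5,7}→12  {1,2,6,7}→6  {2,4,6,7}→4  {2,5,6,7}→12  {3,4,6,7}→1  {4,5,6,7}→4
  5 left: {0,1,2,5,7}→30  {0,2,5,6,7}→30  {0,4,5,6,7}→10  {1,2,4,6,7}→10  {1,2,5,6,7}→30  {2,3,4,6,7}→5  {2,4,5,6,7}→20  {3,4,5,6,7}→5
  6 left: {0,1,2,5,6,7}→90  {0,2,4,5,6,7}→60  {0,3,4,5,6,7}→15  {1,2,3,4,6,7}→15  {1,2,4,5,6,7}→60  {2,3,4,5,6,7}→30
  placing 0:j first → 105 extensions
  placing 1:k first → 105 extensions
  placing 3:l first → 210 extensions
total linear extensions = 420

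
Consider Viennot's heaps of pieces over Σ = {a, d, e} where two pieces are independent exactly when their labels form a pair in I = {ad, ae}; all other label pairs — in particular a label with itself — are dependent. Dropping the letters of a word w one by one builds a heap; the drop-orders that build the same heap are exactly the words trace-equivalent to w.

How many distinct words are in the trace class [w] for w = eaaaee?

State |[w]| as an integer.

20

drop 0:e onto floor
drop 1:a onto floor
drop 2:a onto {1:a}
drop 3:a onto {2:a}
drop 4:e onto {0:e}
drop 5:e onto {4:e}
ground layer = {0:e, 1:a}
drop-orders for the pieces not yet dropped (sum over which currently-grounded one goes next):
  1 to go: {3} 1  {5} 1
  2 to go: {2,3} 1  {3,5} 2  {4,5} 1
  3 to go: {0,4,5} 1  {1,2,3} 1  {2,3,5} 3  {3,4,5} 3
  4 to go: {0,3,4,5} 4  {1,2,3,5} 4  {2,3,4,5} 6
  if 0:e drops first: 10 orders
  if 1:a drops first: 10 orders
heap linearizations: 20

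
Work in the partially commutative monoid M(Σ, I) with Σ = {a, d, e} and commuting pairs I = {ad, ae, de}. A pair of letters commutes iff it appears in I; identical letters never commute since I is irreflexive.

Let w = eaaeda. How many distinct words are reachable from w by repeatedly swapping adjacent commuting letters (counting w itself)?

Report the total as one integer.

piece 0:e — minimal
piece 1:a — minimal
piece 2:a rests on {1:a}
piece 3:e rests on {0:e}
piece 4:d — minimal
piece 5:a rests on {2:a}
minimal pieces: {0:e, 1:a, 4:d}
ways to finish when only these pieces remain (= sum over removing one remaining piece with nothing left below it):
  1 left: {3}→1  {4}→1  {5}→1
  2 left: {0,3}→1  {2,5}→1  {3,4}→2  {3,5}→2  {4,5}→2
  3 left: {0,3,4}→3  {0,3,5}→3  {1,2,5}→1  {2,3,5}→3  {2,4,5}→3  {3,4,5}→6
  4 left: {0,2,3,5}→6  {0,3,4,5}→12  {1,2,3,5}→4  {1,2,4,5}→4  {2,3,4,5}→12
  placing 0:e first → 20 extensions
  placing 1:a first → 30 extensions
  placing 4:d first → 10 extensions
total linear extensions = 60

60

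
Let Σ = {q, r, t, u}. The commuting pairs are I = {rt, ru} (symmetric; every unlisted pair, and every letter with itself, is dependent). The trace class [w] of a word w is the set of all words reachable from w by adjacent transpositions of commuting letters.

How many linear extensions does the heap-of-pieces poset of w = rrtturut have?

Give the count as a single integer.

56

0(r) covers ∅
1(r) covers 0:r
2(t) covers ∅
3(t) covers 2:t
4(u) covers 3:t
5(r) covers 1:r
6(u) covers 4:u
7(t) covers 6:u
floor of heap: 0:r, 2:t
completions by unplaced set U, small U first (add the entries for U minus each lowest piece of U):
  |U|=1: {5}:1  {7}:1
  |U|=2: {1,5}:1  {5,7}:2  {6,7}:1
  |U|=3: {0,1,5}:1  {1,5,7}:3  {4,6,7}:1  {5,6,7}:3
  |U|=4: {0,1,5,7}:4  {1,5,6,7}:6  {3,4,6,7}:1  {4,5,6,7}:4
  |U|=5: {0,1,5,6,7}:10  {1,4,5,6,7}:10  {2,3,4,6,7}:1  {3,4,5,6,7}:5
  |U|=6: {0,1,4,5,6,7}:20  {1,3,4,5,6,7}:15  {2,3,4,5,6,7}:6
  start at 0(r): 21
  start at 2(t): 35
sum over floor = 56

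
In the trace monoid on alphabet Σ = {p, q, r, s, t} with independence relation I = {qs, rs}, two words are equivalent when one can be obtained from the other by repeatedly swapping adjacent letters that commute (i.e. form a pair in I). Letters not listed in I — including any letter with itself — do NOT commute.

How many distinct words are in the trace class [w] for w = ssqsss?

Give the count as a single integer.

0(s) covers ∅
1(s) covers 0:s
2(q) covers ∅
3(s) covers 1:s
4(s) covers 3:s
5(s) covers 4:s
floor of heap: 0:s, 2:q
completions by unplaced set U, small U first (add the entries for U minus each lowest piece of U):
  |U|=1: {2}:1  {5}:1
  |U|=2: {2,5}:2  {4,5}:1
  |U|=3: {2,4,5}:3  {3,4,5}:1
  |U|=4: {1,3,4,5}:1  {2,3,4,5}:4
  start at 0(s): 5
  start at 2(q): 1
sum over floor = 6

6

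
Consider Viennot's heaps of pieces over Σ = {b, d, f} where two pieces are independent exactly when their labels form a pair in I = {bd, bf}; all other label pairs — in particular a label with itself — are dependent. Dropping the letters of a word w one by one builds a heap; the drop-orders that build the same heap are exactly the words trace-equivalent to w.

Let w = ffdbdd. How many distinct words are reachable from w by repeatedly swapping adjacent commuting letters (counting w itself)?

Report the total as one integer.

6

#0=f has no predecessor
#1=f depends on [0:f]
#2=d depends on [1:f]
#3=b has no predecessor
#4=d depends on [2:d]
#5=d depends on [4:d]
sources: [0:f, 3:b]
N(rest) = Σ N(rest − s) over sources s of rest; N(one piece) = 1:
  size 1 → [3]=1  [5]=1
  size 2 → [3,5]=2  [4,5]=1
  size 3 → [2,4,5]=1  [3,4,5]=3
  size 4 → [1,2,4,5]=1  [2,3,4,5]=4
  first=0(f) contributes 5
  first=3(b) contributes 1
|[w]| = 6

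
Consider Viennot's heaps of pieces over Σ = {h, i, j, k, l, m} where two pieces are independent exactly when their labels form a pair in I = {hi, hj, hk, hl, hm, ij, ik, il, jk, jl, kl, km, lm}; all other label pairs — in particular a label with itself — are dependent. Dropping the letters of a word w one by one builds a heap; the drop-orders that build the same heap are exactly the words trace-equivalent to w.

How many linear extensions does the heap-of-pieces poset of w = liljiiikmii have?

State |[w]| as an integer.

2475

drop 0:l onto floor
drop 1:i onto floor
drop 2:l onto {0:l}
drop 3:j onto floor
drop 4:i onto {1:i}
drop 5:i onto {4:i}
drop 6:i onto {5:i}
drop 7:k onto floor
drop 8:m onto {3:j, 6:i}
drop 9:i onto {8:m}
drop 10:i onto {9:i}
ground layer = {0:l, 1:i, 3:j, 7:k}
drop-orders for the pieces not yet dropped (sum over which currently-grounded one goes next):
  1 to go: {2} 1  {7} 1  {10} 1
  2 to go: {0,2} 1  {2,7} 2  {2,10} 2  {7,10} 2  {9,10} 1
  3 to go: {0,2,7} 3  {0,2,10} 3  {2,7,10} 6  {2,9,10} 3  {7,9,10} 3  {8,9,10} 1
  4 to go: {0,2,7,10} 12  {0,2,9,10} 6  {2,7,9,10} 12  {2,8,9,10} 4  {3,8,9,10} 1  {6,8,9,10} 1  {7,8,9,10} 4
  5 to go: {0,2,7,9,10} 30  {0,2,8,9,10} 10  {2,3,8,9,10} 5  {2,6,8,9,10} 5  {2,7,8,9,10} 20  {3,6,8,9,10} 2  {3,7,8,9,10} 5  {5,6,8,9,10} 1  {6,7,8,9,10} 5
  6 to go: {0,2,3,8,9,10} 15  {0,2,6,8,9,10} 15  {0,2,7,8,9,10} 60  {2,3,6,8,9,10} 12  {2,3,7,8,9,10} 30  {2,5,6,8,9,10} 6  {2,6,7,8,9,10} 30  {3,5,6,8,9,10} 3  {3,6,7,8,9,10} 12  {4,5,6,8,9,10} 1  {5,6,7,8,9,10} 6
  7 to go: {0,2,3,6,8,9,10} 42  {0,2,3,7,8,9,10} 105  {0,2,5,6,8,9,10} 21  {0,2,6,7,8,9,10} 105  {1,4,5,6,8,9,10} 1  {2,3,5,6,8,9,10} 21  {2,3,6,7,8,9,10} 84  {2,4,5,6,8,9,10} 7  {2,5,6,7,8,9,10} 42  {3,4,5,6,8,9,10} 4  {3,5,6,7,8,9,10} 21  {4,5,6,7,8,9,10} 7
  8 to go: {0,2,3,5,6,8,9,10} 84  {0,2,3,6,7,8,9,10} 336  {0,2,4,5,6,8,9,10} 28  {0,2,5,6,7,8,9,10} 168  {1,2,4,5,6,8,9,10} 8  {1,3,4,5,6,8,9,10} 5  {1,4,5,6,7,8,9,10} 8  {2,3,4,5,6,8,9,10} 32  {2,3,5,6,7,8,9,10} 168  {2,4,5,6,7,8,9,10} 56  {3,4,5,6,7,8,9,10} 32
  9 to go: {0,1,2,4,5,6,8,9,10} 36  {0,2,3,4,5,6,8,9,10} 144  {0,2,3,5,6,7,8,9,10} 756  {0,2,4,5,6,7,8,9,10} 252  {1,2,3,4,5,6,8,9,10} 45  {1,2,4,5,6,7,8,9,10} 72  {1,3,4,5,6,7,8,9,10} 45  {2,3,4,5,6,7,8,9,10} 288
  if 0:l drops first: 450 orders
  if 1:i drops first: 1440 orders
  if 3:j drops first: 360 orders
  if 7:k drops first: 225 orders
heap linearizations: 2475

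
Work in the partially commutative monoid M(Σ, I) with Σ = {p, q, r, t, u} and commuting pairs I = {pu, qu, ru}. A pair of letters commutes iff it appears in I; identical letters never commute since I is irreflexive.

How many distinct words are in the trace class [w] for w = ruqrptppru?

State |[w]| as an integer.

#0=r has no predecessor
#1=u has no predecessor
#2=q depends on [0:r]
#3=r depends on [2:q]
#4=p depends on [3:r]
#5=t depends on [1:u, 4:p]
#6=p depends on [5:t]
#7=p depends on [6:p]
#8=r depends on [7:p]
#9=u depends on [5:t]
sources: [0:r, 1:u]
N(rest) = Σ N(rest − s) over sources s of rest; N(one piece) = 1:
  size 1 → [8]=1  [9]=1
  size 2 → [7,8]=1  [8,9]=2
  size 3 → [6,7,8]=1  [7,8,9]=3
  size 4 → [6,7,8,9]=4
  size 5 → [5,6,7,8,9]=4
  size 6 → [1,5,6,7,8,9]=4  [4,5,6,7,8,9]=4
  size 7 → [1,4,5,6,7,8,9]=8  [3,4,5,6,7,8,9]=4
  size 8 → [1,3,4,5,6,7,8,9]=12  [2,3,4,5,6,7,8,9]=4
  first=0(r) contributes 16
  first=1(u) contributes 4
|[w]| = 20

20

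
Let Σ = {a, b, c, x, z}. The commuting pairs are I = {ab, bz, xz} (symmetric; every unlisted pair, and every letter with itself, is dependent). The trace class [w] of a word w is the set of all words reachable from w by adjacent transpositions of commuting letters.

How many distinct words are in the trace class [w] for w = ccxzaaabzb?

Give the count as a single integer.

drop 0:c onto floor
drop 1:c onto {0:c}
drop 2:x onto {1:c}
drop 3:z onto {1:c}
drop 4:a onto {2:x, 3:z}
drop 5:a onto {4:a}
drop 6:a onto {5:a}
drop 7:b onto {2:x}
drop 8:z onto {6:a}
drop 9:b onto {7:b}
ground layer = {0:c}
drop-orders for the pieces not yet dropped (sum over which currently-grounded one goes next):
  1 to go: {8} 1  {9} 1
  2 to go: {6,8} 1  {7,9} 1  {8,9} 2
  3 to go: {5,6,8} 1  {6,8,9} 3  {7,8,9} 3
  4 to go: {4,5,6,8} 1  {5,6,8,9} 4  {6,7,8,9} 6
  5 to go: {3,4,5,6,8} 1  {4,5,6,8,9} 5  {5,6,7,8,9} 10
  6 to go: {3,4,5,6,8,9} 6  {4,5,6,7,8,9} 15
  7 to go: {2,4,5,6,7,8,9} 15  {3,4,5,6,7,8,9} 21
  8 to go: {2,3,4,5,6,7,8,9} 36
  if 0:c drops first: 36 orders

36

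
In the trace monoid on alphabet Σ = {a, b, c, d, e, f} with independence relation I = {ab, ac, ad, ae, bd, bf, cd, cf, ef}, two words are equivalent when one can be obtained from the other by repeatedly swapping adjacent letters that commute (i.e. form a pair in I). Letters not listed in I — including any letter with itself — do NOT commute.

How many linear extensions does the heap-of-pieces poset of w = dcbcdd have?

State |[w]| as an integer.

20

piece 0:d — minimal
piece 1:c — minimal
piece 2:b rests on {1:c}
piece 3:c rests on {2:b}
piece 4:d rests on {0:d}
piece 5:d rests on {4:d}
minimal pieces: {0:d, 1:c}
ways to finish when only these pieces remain (= sum over removing one remaining piece with nothing left below it):
  1 left: {3}→1  {5}→1
  2 left: {2,3}→1  {3,5}→2  {4,5}→1
  3 left: {0,4,5}→1  {1,2,3}→1  {2,3,5}→3  {3,4,5}→3
  4 left: {0,3,4,5}→4  {1,2,3,5}→4  {2,3,4,5}→6
  placing 0:d first → 10 extensions
  placing 1:c first → 10 extensions
total linear extensions = 20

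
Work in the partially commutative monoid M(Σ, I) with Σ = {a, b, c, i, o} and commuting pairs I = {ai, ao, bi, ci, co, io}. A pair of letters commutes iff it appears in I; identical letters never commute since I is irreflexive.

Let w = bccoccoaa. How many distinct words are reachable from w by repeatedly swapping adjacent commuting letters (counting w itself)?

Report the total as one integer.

piece 0:b — minimal
piece 1:c rests on {0:b}
piece 2:c rests on {1:c}
piece 3:o rests on {0:b}
piece 4:c rests on {2:c}
piece 5:c rests on {4:c}
piece 6:o rests on {3:o}
piece 7:a rests on {5:c}
piece 8:a rests on {7:a}
minimal pieces: {0:b}
ways to finish when only these pieces remain (= sum over removing one remaining piece with nothing left below it):
  1 left: {6}→1  {8}→1
  2 left: {3,6}→1  {6,8}→2  {7,8}→1
  3 left: {3,6,8}→3  {5,7,8}→1  {6,7,8}→3
  4 left: {3,6,7,8}→6  {4,5,7,8}→1  {5,6,7,8}→4
  5 left: {2,4,5,7,8}→1  {3,5,6,7,8}→10  {4,5,6,7,8}→5
  6 left: {1,2,4,5,7,8}→1  {2,4,5,6,7,8}→6  {3,4,5,6,7,8}→15
  7 left: {1,2,4,5,6,7,8}→7  {2,3,4,5,6,7,8}→21
  placing 0:b first → 28 extensions

28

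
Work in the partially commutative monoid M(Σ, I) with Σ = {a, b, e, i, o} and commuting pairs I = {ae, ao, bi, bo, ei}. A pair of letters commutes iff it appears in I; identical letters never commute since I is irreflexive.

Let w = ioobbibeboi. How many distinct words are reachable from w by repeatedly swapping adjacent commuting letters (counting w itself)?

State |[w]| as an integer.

drop 0:i onto floor
drop 1:o onto {0:i}
drop 2:o onto {1:o}
drop 3:b onto floor
drop 4:b onto {3:b}
drop 5:i onto {2:o}
drop 6:b onto {4:b}
drop 7:e onto {2:o, 6:b}
drop 8:b onto {7:e}
drop 9:o onto {5:i, 7:e}
drop 10:i onto {9:o}
ground layer = {0:i, 3:b}
drop-orders for the pieces not yet dropped (sum over which currently-grounded one goes next):
  1 to go: {8} 1  {10} 1
  2 to go: {8,10} 2  {9,10} 1
  3 to go: {5,9,10} 1  {8,9,10} 3
  4 to go: {5,8,9,10} 4  {7,8,9,10} 3
  5 to go: {5,7,8,9,10} 7  {6,7,8,9,10} 3
  6 to go: {2,5,7,8,9,10} 7  {4,6,7,8,9,10} 3  {5,6,7,8,9,10} 10
  7 to go: {1,2,5,7,8,9,10} 7  {2,5,6,7,8,9,10} 17  {3,4,6,7,8,9,10} 3  {4,5,6,7,8,9,10} 13
  8 to go: {0,1,2,5,7,8,9,10} 7  {1,2,5,6,7,8,9,10} 24  {2,4,5,6,7,8,9,10} 30  {3,4,5,6,7,8,9,10} 16
  9 to go: {0,1,2,5,6,7,8,9,10} 31  {1,2,4,5,6,7,8,9,10} 54  {2,3,4,5,6,7,8,9,10} 46
  if 0:i drops first: 100 orders
  if 3:b drops first: 85 orders
heap linearizations: 185

185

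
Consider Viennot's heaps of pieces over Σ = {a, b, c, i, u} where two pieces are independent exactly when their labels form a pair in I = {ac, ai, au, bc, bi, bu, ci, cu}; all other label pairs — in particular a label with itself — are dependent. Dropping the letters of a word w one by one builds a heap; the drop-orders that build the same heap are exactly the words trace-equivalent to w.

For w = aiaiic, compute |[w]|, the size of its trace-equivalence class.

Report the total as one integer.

drop 0:a onto floor
drop 1:i onto floor
drop 2:a onto {0:a}
drop 3:i onto {1:i}
drop 4:i onto {3:i}
drop 5:c onto floor
ground layer = {0:a, 1:i, 5:c}
drop-orders for the pieces not yet dropped (sum over which currently-grounded one goes next):
  1 to go: {2} 1  {4} 1  {5} 1
  2 to go: {0,2} 1  {2,4} 2  {2,5} 2  {3,4} 1  {4,5} 2
  3 to go: {0,2,4} 3  {0,2,5} 3  {1,3,4} 1  {2,3,4} 3  {2,4,5} 6  {3,4,5} 3
  4 to go: {0,2,3,4} 6  {0,2,4,5} 12  {1,2,3,4} 4  {1,3,4,5} 4  {2,3,4,5} 12
  if 0:a drops first: 20 orders
  if 1:i drops first: 30 orders
  if 5:c drops first: 10 orders
heap linearizations: 60

60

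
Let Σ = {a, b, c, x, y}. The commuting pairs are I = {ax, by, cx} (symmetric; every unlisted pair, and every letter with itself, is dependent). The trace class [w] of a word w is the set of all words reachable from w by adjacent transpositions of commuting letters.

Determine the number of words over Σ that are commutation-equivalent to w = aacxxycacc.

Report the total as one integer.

10

#0=a has no predecessor
#1=a depends on [0:a]
#2=c depends on [1:a]
#3=x has no predecessor
#4=x depends on [3:x]
#5=y depends on [2:c, 4:x]
#6=c depends on [5:y]
#7=a depends on [6:c]
#8=c depends on [7:a]
#9=c depends on [8:c]
sources: [0:a, 3:x]
N(rest) = Σ N(rest − s) over sources s of rest; N(one piece) = 1:
  size 1 → [9]=1
  size 2 → [8,9]=1
  size 3 → [7,8,9]=1
  size 4 → [6,7,8,9]=1
  size 5 → [5,6,7,8,9]=1
  size 6 → [2,5,6,7,8,9]=1  [4,5,6,7,8,9]=1
  size 7 → [1,2,5,6,7,8,9]=1  [2,4,5,6,7,8,9]=2  [3,4,5,6,7,8,9]=1
  size 8 → [0,1,2,5,6,7,8,9]=1  [1,2,4,5,6,7,8,9]=3  [2,3,4,5,6,7,8,9]=3
  first=0(a) contributes 6
  first=3(x) contributes 4
|[w]| = 10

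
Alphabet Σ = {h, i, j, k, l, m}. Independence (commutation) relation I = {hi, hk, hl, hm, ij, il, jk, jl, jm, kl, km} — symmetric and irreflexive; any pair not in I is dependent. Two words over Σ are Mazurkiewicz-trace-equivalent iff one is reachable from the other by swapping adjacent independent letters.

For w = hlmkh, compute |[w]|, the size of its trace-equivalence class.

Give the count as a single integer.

30

0(h) covers ∅
1(l) covers ∅
2(m) covers 1:l
3(k) covers ∅
4(h) covers 0:h
floor of heap: 0:h, 1:l, 3:k
completions by unplaced set U, small U first (add the entries for U minus each lowest piece of U):
  |U|=1: {2}:1  {3}:1  {4}:1
  |U|=2: {0,4}:1  {1,2}:1  {2,3}:2  {2,4}:2  {3,4}:2
  |U|=3: {0,2,4}:3  {0,3,4}:3  {1,2,3}:3  {1,2,4}:3  {2,3,4}:6
  start at 0(h): 12
  start at 1(l): 12
  start at 3(k): 6
sum over floor = 30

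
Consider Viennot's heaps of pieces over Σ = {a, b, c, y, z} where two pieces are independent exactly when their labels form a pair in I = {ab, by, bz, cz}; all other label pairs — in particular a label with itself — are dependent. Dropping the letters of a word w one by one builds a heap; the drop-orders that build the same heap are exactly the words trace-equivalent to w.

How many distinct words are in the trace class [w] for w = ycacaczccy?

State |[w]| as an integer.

piece 0:y — minimal
piece 1:c rests on {0:y}
piece 2:a rests on {1:c}
piece 3:c rests on {2:a}
piece 4:a rests on {3:c}
piece 5:c rests on {4:a}
piece 6:z rests on {4:a}
piece 7:c rests on {5:c}
piece 8:c rests on {7:c}
piece 9:y rests on {6:z, 8:c}
minimal pieces: {0:y}
ways to finish when only these pieces remain (= sum over removing one remaining piece with nothing left below it):
  1 left: {9}→1
  2 left: {6,9}→1  {8,9}→1
  3 left: {6,8,9}→2  {7,8,9}→1
  4 left: {5,7,8,9}→1  {6,7,8,9}→3
  5 left: {5,6,7,8,9}→4
  6 left: {4,5,6,7,8,9}→4
  7 left: {3,4,5,6,7,8,9}→4
  8 left: {2,3,4,5,6,7,8,9}→4
  placing 0:y first → 4 extensions

4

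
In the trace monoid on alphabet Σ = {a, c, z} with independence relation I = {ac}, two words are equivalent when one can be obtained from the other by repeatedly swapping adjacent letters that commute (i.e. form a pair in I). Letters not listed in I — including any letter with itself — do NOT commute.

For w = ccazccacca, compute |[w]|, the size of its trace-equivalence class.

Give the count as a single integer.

0(c) covers ∅
1(c) covers 0:c
2(a) covers ∅
3(z) covers 1:c, 2:a
4(c) covers 3:z
5(c) covers 4:c
6(a) covers 3:z
7(c) covers 5:c
8(c) covers 7:c
9(a) covers 6:a
floor of heap: 0:c, 2:a
completions by unplaced set U, small U first (add the entries for U minus each lowest piece of U):
  |U|=1: {8}:1  {9}:1
  |U|=2: {6,9}:1  {7,8}:1  {8,9}:2
  |U|=3: {5,7,8}:1  {6,8,9}:3  {7,8,9}:3
  |U|=4: {4,5,7,8}:1  {5,7,8,9}:4  {6,7,8,9}:6
  |U|=5: {4,5,7,8,9}:5  {5,6,7,8,9}:10
  |U|=6: {4,5,6,7,8,9}:15
  |U|=7: {3,4,5,6,7,8,9}:15
  |U|=8: {1,3,4,5,6,7,8,9}:15  {2,3,4,5,6,7,8,9}:15
  start at 0(c): 30
  start at 2(a): 15
sum over floor = 45

45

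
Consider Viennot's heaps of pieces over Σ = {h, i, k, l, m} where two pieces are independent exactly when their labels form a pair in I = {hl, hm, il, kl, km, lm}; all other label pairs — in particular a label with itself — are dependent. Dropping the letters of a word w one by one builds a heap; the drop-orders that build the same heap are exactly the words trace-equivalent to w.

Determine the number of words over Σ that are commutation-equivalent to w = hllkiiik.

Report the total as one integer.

drop 0:h onto floor
drop 1:l onto floor
drop 2:l onto {1:l}
drop 3:k onto {0:h}
drop 4:i onto {3:k}
drop 5:i onto {4:i}
drop 6:i onto {5:i}
drop 7:k onto {6:i}
ground layer = {0:h, 1:l}
drop-orders for the pieces not yet dropped (sum over which currently-grounded one goes next):
  1 to go: {2} 1  {7} 1
  2 to go: {1,2} 1  {2,7} 2  {6,7} 1
  3 to go: {1,2,7} 3  {2,6,7} 3  {5,6,7} 1
  4 to go: {1,2,6,7} 6  {2,5,6,7} 4  {4,5,6,7} 1
  5 to go: {1,2,5,6,7} 10  {2,4,5,6,7} 5  {3,4,5,6,7} 1
  6 to go: {0,3,4,5,6,7} 1  {1,2,4,5,6,7} 15  {2,3,4,5,6,7} 6
  if 0:h drops first: 21 orders
  if 1:l drops first: 7 orders
heap linearizations: 28

28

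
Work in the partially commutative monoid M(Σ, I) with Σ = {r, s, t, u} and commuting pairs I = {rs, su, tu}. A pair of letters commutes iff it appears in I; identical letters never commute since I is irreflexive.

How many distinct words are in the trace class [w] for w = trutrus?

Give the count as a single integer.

7

piece 0:t — minimal
piece 1:r rests on {0:t}
piece 2:u rests on {1:r}
piece 3:t rests on {1:r}
piece 4:r rests on {2:u, 3:t}
piece 5:u rests on {4:r}
piece 6:s rests on {3:t}
minimal pieces: {0:t}
ways to finish when only these pieces remain (= sum over removing one remaining piece with nothing left below it):
  1 left: {5}→1  {6}→1
  2 left: {4,5}→1  {5,6}→2
  3 left: {2,4,5}→1  {4,5,6}→3
  4 left: {2,4,5,6}→4  {3,4,5,6}→3
  5 left: {2,3,4,5,6}→7
  placing 0:t first → 7 extensions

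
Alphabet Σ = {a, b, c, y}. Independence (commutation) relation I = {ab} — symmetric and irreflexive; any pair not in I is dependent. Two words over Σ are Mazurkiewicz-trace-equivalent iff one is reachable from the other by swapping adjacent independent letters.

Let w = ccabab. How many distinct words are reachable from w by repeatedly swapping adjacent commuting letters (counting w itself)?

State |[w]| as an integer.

6

#0=c has no predecessor
#1=c depends on [0:c]
#2=a depends on [1:c]
#3=b depends on [1:c]
#4=a depends on [2:a]
#5=b depends on [3:b]
sources: [0:c]
N(rest) = Σ N(rest − s) over sources s of rest; N(one piece) = 1:
  size 1 → [4]=1  [5]=1
  size 2 → [2,4]=1  [3,5]=1  [4,5]=2
  size 3 → [2,4,5]=3  [3,4,5]=3
  size 4 → [2,3,4,5]=6
  first=0(c) contributes 6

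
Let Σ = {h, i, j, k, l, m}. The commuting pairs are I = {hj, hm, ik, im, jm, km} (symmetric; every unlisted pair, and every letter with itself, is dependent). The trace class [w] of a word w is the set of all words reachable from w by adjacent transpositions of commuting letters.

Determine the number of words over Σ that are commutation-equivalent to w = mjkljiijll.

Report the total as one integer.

3

drop 0:m onto floor
drop 1:j onto floor
drop 2:k onto {1:j}
drop 3:l onto {0:m, 2:k}
drop 4:j onto {3:l}
drop 5:i onto {4:j}
drop 6:i onto {5:i}
drop 7:j onto {6:i}
drop 8:l onto {7:j}
drop 9:l onto {8:l}
ground layer = {0:m, 1:j}
drop-orders for the pieces not yet dropped (sum over which currently-grounded one goes next):
  1 to go: {9} 1
  2 to go: {8,9} 1
  3 to go: {7,8,9} 1
  4 to go: {6,7,8,9} 1
  5 to go: {5,6,7,8,9} 1
  6 to go: {4,5,6,7,8,9} 1
  7 to go: {3,4,5,6,7,8,9} 1
  8 to go: {0,3,4,5,6,7,8,9} 1  {2,3,4,5,6,7,8,9} 1
  if 0:m drops first: 1 orders
  if 1:j drops first: 2 orders
heap linearizations: 3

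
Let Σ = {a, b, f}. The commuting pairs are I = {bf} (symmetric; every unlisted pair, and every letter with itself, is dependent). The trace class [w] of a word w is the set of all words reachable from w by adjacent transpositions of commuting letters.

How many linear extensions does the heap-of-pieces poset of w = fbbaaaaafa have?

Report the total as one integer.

3

0(f) covers ∅
1(b) covers ∅
2(b) covers 1:b
3(a) covers 0:f, 2:b
4(a) covers 3:a
5(a) covers 4:a
6(a) covers 5:a
7(a) covers 6:a
8(f) covers 7:a
9(a) covers 8:f
floor of heap: 0:f, 1:b
completions by unplaced set U, small U first (add the entries for U minus each lowest piece of U):
  |U|=1: {9}:1
  |U|=2: {8,9}:1
  |U|=3: {7,8,9}:1
  |U|=4: {6,7,8,9}:1
  |U|=5: {5,6,7,8,9}:1
  |U|=6: {4,5,6,7,8,9}:1
  |U|=7: {3,4,5,6,7,8,9}:1
  |U|=8: {0,3,4,5,6,7,8,9}:1  {2,3,4,5,6,7,8,9}:1
  start at 0(f): 1
  start at 1(b): 2
sum over floor = 3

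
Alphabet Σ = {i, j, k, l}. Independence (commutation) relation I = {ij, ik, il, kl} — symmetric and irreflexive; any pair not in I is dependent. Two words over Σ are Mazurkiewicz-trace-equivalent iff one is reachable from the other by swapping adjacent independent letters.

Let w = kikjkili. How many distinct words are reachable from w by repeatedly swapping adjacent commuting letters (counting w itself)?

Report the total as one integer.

112

piece 0:k — minimal
piece 1:i — minimal
piece 2:k rests on {0:k}
piece 3:j rests on {2:k}
piece 4:k rests on {3:j}
piece 5:i rests on {1:i}
piece 6:l rests on {3:j}
piece 7:i rests on {5:i}
minimal pieces: {0:k, 1:i}
ways to finish when only these pieces remain (= sum over removing one remaining piece with nothing left below it):
  1 left: {4}→1  {6}→1  {7}→1
  2 left: {4,6}→2  {4,7}→2  {5,7}→1  {6,7}→2
  3 left: {1,5,7}→1  {3,4,6}→2  {4,5,7}→3  {4,6,7}→6  {5,6,7}→3
  4 left: {1,4,5,7}→4  {1,5,6,7}→4  {2,3,4,6}→2  {3,4,6,7}→8  {4,5,6,7}→12
  5 left: {0,2,3,4,6}→2  {1,4,5,6,7}→20  {2,3,4,6,7}→10  {3,4,5,6,7}→20
  6 left: {0,2,3,4,6,7}→12  {1,3,4,5,6,7}→40  {2,3,4,5,6,7}→30
  placing 0:k first → 70 extensions
  placing 1:i first → 42 extensions
total linear extensions = 112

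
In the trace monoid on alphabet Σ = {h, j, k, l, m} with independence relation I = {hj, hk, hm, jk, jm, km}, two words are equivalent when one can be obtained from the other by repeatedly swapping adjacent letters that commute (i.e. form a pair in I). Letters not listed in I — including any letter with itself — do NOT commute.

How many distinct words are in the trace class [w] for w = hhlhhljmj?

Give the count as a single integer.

3

piece 0:h — minimal
piece 1:h rests on {0:h}
piece 2:l rests on {1:h}
piece 3:h rests on {2:l}
piece 4:h rests on {3:h}
piece 5:l rests on {4:h}
piece 6:j rests on {5:l}
piece 7:m rests on {5:l}
piece 8:j rests on {6:j}
minimal pieces: {0:h}
ways to finish when only these pieces remain (= sum over removing one remaining piece with nothing left below it):
  1 left: {7}→1  {8}→1
  2 left: {6,8}→1  {7,8}→2
  3 left: {6,7,8}→3
  4 left: {5,6,7,8}→3
  5 left: {4,5,6,7,8}→3
  6 left: {3,4,5,6,7,8}→3
  7 left: {2,3,4,5,6,7,8}→3
  placing 0:h first → 3 extensions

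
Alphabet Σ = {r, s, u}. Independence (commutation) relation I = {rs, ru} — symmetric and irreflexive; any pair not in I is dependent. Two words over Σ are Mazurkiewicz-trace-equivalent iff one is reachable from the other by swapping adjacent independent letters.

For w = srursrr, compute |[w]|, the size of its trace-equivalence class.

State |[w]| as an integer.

35

drop 0:s onto floor
drop 1:r onto floor
drop 2:u onto {0:s}
drop 3:r onto {1:r}
drop 4:s onto {2:u}
drop 5:r onto {3:r}
drop 6:r onto {5:r}
ground layer = {0:s, 1:r}
drop-orders for the pieces not yet dropped (sum over which currently-grounded one goes next):
  1 to go: {4} 1  {6} 1
  2 to go: {2,4} 1  {4,6} 2  {5,6} 1
  3 to go: {0,2,4} 1  {2,4,6} 3  {3,5,6} 1  {4,5,6} 3
  4 to go: {0,2,4,6} 4  {1,3,5,6} 1  {2,4,5,6} 6  {3,4,5,6} 4
  5 to go: {0,2,4,5,6} 10  {1,3,4,5,6} 5  {2,3,4,5,6} 10
  if 0:s drops first: 15 orders
  if 1:r drops first: 20 orders
heap linearizations: 35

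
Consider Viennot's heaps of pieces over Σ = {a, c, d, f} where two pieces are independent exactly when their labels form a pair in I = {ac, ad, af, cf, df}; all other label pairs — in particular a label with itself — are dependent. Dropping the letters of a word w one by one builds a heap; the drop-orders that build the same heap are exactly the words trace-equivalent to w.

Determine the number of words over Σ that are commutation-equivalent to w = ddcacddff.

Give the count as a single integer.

drop 0:d onto floor
drop 1:d onto {0:d}
drop 2:c onto {1:d}
drop 3:a onto floor
drop 4:c onto {2:c}
drop 5:d onto {4:c}
drop 6:d onto {5:d}
drop 7:f onto floor
drop 8:f onto {7:f}
ground layer = {0:d, 3:a, 7:f}
drop-orders for the pieces not yet dropped (sum over which currently-grounded one goes next):
  1 to go: {3} 1  {6} 1  {8} 1
  2 to go: {3,6} 2  {3,8} 2  {5,6} 1  {6,8} 2  {7,8} 1
  3 to go: {3,5,6} 3  {3,6,8} 6  {3,7,8} 3  {4,5,6} 1  {5,6,8} 3  {6,7,8} 3
  4 to go: {2,4,5,6} 1  {3,4,5,6} 4  {3,5,6,8} 12  {3,6,7,8} 12  {4,5,6,8} 4  {5,6,7,8} 6
  5 to go: {1,2,4,5,6} 1  {2,3,4,5,6} 5  {2,4,5,6,8} 5  {3,4,5,6,8} 20  {3,5,6,7,8} 30  {4,5,6,7,8} 10
  6 to go: {0,1,2,4,5,6} 1  {1,2,3,4,5,6} 6  {1,2,4,5,6,8} 6  {2,3,4,5,6,8} 30  {2,4,5,6,7,8} 15  {3,4,5,6,7,8} 60
  7 to go: {0,1,2,3,4,5,6} 7  {0,1,2,4,5,6,8} 7  {1,2,3,4,5,6,8} 42  {1,2,4,5,6,7,8} 21  {2,3,4,5,6,7,8} 105
  if 0:d drops first: 168 orders
  if 3:a drops first: 28 orders
  if 7:f drops first: 56 orders
heap linearizations: 252

252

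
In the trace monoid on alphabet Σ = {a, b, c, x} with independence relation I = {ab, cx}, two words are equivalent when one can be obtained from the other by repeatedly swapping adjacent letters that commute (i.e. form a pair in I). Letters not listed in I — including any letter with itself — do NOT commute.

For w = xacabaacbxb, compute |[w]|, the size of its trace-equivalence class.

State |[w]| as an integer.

4

#0=x has no predecessor
#1=a depends on [0:x]
#2=c depends on [1:a]
#3=a depends on [2:c]
#4=b depends on [2:c]
#5=a depends on [3:a]
#6=a depends on [5:a]
#7=c depends on [4:b, 6:a]
#8=b depends on [7:c]
#9=x depends on [8:b]
#10=b depends on [9:x]
sources: [0:x]
N(rest) = Σ N(rest − s) over sources s of rest; N(one piece) = 1:
  size 1 → [10]=1
  size 2 → [9,10]=1
  size 3 → [8,9,10]=1
  size 4 → [7,8,9,10]=1
  size 5 → [4,7,8,9,10]=1  [6,7,8,9,10]=1
  size 6 → [4,6,7,8,9,10]=2  [5,6,7,8,9,10]=1
  size 7 → [3,5,6,7,8,9,10]=1  [4,5,6,7,8,9,10]=3
  size 8 → [3,4,5,6,7,8,9,10]=4
  size 9 → [2,3,4,5,6,7,8,9,10]=4
  first=0(x) contributes 4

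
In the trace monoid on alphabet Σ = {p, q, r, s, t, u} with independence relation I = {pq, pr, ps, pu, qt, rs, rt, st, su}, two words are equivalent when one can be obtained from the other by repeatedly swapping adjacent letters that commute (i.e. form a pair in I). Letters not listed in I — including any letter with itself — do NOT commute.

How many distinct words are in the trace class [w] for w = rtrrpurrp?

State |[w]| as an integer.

74

#0=r has no predecessor
#1=t has no predecessor
#2=r depends on [0:r]
#3=r depends on [2:r]
#4=p depends on [1:t]
#5=u depends on [1:t, 3:r]
#6=r depends on [5:u]
#7=r depends on [6:r]
#8=p depends on [4:p]
sources: [0:r, 1:t]
N(rest) = Σ N(rest − s) over sources s of rest; N(one piece) = 1:
  size 1 → [7]=1  [8]=1
  size 2 → [4,8]=1  [6,7]=1  [7,8]=2
  size 3 → [4,7,8]=3  [5,6,7]=1  [6,7,8]=3
  size 4 → [3,5,6,7]=1  [4,6,7,8]=6  [5,6,7,8]=4
  size 5 → [2,3,5,6,7]=1  [3,5,6,7,8]=5  [4,5,6,7,8]=10
  size 6 → [0,2,3,5,6,7]=1  [1,4,5,6,7,8]=10  [2,3,5,6,7,8]=6  [3,4,5,6,7,8]=15
  size 7 → [0,2,3,5,6,7,8]=7  [1,3,4,5,6,7,8]=25  [2,3,4,5,6,7,8]=21
  first=0(r) contributes 46
  first=1(t) contributes 28
|[w]| = 74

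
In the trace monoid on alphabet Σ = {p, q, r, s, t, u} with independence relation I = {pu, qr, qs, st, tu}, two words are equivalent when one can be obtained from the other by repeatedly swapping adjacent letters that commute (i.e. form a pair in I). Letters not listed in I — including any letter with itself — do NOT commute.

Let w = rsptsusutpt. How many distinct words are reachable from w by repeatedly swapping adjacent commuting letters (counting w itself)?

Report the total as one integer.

0(r) covers ∅
1(s) covers 0:r
2(p) covers 1:s
3(t) covers 2:p
4(s) covers 2:p
5(u) covers 4:s
6(s) covers 5:u
7(u) covers 6:s
8(t) covers 3:t
9(p) covers 6:s, 8:t
10(t) covers 9:p
floor of heap: 0:r
completions by unplaced set U, small U first (add the entries for U minus each lowest piece of U):
  |U|=1: {7}:1  {10}:1
  |U|=2: {7,10}:2  {9,10}:1
  |U|=3: {7,9,10}:3  {8,9,10}:1
  |U|=4: {3,8,9,10}:1  {6,7,9,10}:3  {7,8,9,10}:4
  |U|=5: {3,7,8,9,10}:5  {5,6,7,9,10}:3  {6,7,8,9,10}:7
  |U|=6: {3,6,7,8,9,10}:12  {4,5,6,7,9,10}:3  {5,6,7,8,9,10}:10
  |U|=7: {3,5,6,7,8,9,10}:22  {4,5,6,7,8,9,10}:13
  |U|=8: {3,4,5,6,7,8,9,10}:35
  |U|=9: {2,3,4,5,6,7,8,9,10}:35
  start at 0(r): 35

35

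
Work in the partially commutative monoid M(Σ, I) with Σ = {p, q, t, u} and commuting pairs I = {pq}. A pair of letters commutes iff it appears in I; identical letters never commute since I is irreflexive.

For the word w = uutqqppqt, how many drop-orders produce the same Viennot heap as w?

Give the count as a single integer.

10

drop 0:u onto floor
drop 1:u onto {0:u}
drop 2:t onto {1:u}
drop 3:q onto {2:t}
drop 4:q onto {3:q}
drop 5:p onto {2:t}
drop 6:p onto {5:p}
drop 7:q onto {4:q}
drop 8:t onto {6:p, 7:q}
ground layer = {0:u}
drop-orders for the pieces not yet dropped (sum over which currently-grounded one goes next):
  1 to go: {8} 1
  2 to go: {6,8} 1  {7,8} 1
  3 to go: {4,7,8} 1  {5,6,8} 1  {6,7,8} 2
  4 to go: {3,4,7,8} 1  {4,6,7,8} 3  {5,6,7,8} 3
  5 to go: {3,4,6,7,8} 4  {4,5,6,7,8} 6
  6 to go: {3,4,5,6,7,8} 10
  7 to go: {2,3,4,5,6,7,8} 10
  if 0:u drops first: 10 orders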